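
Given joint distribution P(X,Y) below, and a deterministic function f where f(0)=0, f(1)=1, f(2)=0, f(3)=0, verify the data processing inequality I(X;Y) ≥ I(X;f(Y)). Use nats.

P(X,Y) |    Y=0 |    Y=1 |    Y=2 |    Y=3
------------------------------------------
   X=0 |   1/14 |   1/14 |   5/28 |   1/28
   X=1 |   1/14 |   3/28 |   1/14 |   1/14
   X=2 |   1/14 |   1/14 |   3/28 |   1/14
I(X;Y) = 0.0361, I(X;f(Y)) = 0.0088, inequality holds: 0.0361 ≥ 0.0088

Data Processing Inequality: For any Markov chain X → Y → Z, we have I(X;Y) ≥ I(X;Z).

Here Z = f(Y) is a deterministic function of Y, forming X → Y → Z.

Original I(X;Y) = 0.0361 nats

After applying f:
P(X,Z) where Z=f(Y):
- P(X,Z=0) = P(X,Y=0) + P(X,Y=2) + P(X,Y=3)
- P(X,Z=1) = P(X,Y=1)

I(X;Z) = I(X;f(Y)) = 0.0088 nats

Verification: 0.0361 ≥ 0.0088 ✓

Information cannot be created by processing; the function f can only lose information about X.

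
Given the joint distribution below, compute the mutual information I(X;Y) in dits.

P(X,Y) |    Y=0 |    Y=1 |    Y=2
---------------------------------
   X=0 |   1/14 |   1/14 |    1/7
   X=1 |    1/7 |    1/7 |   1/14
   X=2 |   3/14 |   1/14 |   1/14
0.0286 dits

Mutual information: I(X;Y) = H(X) + H(Y) - H(X,Y)

Marginals:
P(X) = (2/7, 5/14, 5/14), H(X) = 0.4748 dits
P(Y) = (3/7, 2/7, 2/7), H(Y) = 0.4686 dits

Joint entropy: H(X,Y) = 0.9149 dits

I(X;Y) = 0.4748 + 0.4686 - 0.9149 = 0.0286 dits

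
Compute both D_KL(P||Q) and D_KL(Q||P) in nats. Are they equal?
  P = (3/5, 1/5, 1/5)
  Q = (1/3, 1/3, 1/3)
D_KL(P||Q) = 0.1483, D_KL(Q||P) = 0.1446

KL divergence is not symmetric: D_KL(P||Q) ≠ D_KL(Q||P) in general.

D_KL(P||Q) = 0.1483 nats
D_KL(Q||P) = 0.1446 nats

No, they are not equal!

This asymmetry is why KL divergence is not a true distance metric.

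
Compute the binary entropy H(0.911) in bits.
0.4331 bits

The binary entropy function is:
H(p) = -p log(p) - (1-p) log(1-p)

H(0.911) = -0.911 × log_2(0.911) - 0.089 × log_2(0.089)
H(0.911) = 0.4331 bits

Note: Binary entropy is maximized at p=0.5 (H=1 bit) and minimized at p=0 or p=1 (H=0).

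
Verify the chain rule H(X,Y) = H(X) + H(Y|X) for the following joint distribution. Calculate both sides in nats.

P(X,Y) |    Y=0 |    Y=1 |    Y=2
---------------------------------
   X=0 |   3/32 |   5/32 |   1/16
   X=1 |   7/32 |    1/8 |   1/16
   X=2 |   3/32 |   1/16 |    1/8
H(X,Y) = 2.1061, H(X) = 1.0862, H(Y|X) = 1.0199 (all in nats)

Chain rule: H(X,Y) = H(X) + H(Y|X)

Left side — joint entropy directly:
H(X,Y) = -Σ p(x,y) log p(x,y) = 2.1061 nats

Right side — compute H(Y|X) from the conditional distributions:
P(X) = (5/16, 13/32, 9/32), so H(X) = 1.0862 nats
H(Y|X) = Σ_x P(X=x) · H(Y|X=x):
  P(Y|X=0) = (3/10, 1/2, 1/5), H(Y|X=0) = 1.0297, weight P(X=0) = 5/16
  P(Y|X=1) = (7/13, 4/13, 2/13), H(Y|X=1) = 0.9840, weight P(X=1) = 13/32
  P(Y|X=2) = (1/3, 2/9, 4/9), H(Y|X=2) = 1.0609, weight P(X=2) = 9/32
H(Y|X) = 1.0199 nats

H(X) + H(Y|X) = 1.0862 + 1.0199 = 2.1061 nats

Both sides equal 2.1061 nats. ✓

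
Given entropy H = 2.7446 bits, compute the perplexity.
6.7020

Perplexity is 2^H (or exp(H) for natural log).

H = 2.7446 bits
Perplexity = 2^2.7446 = 6.7020

Interpretation: The model's uncertainty is equivalent to choosing uniformly among 6.7 options.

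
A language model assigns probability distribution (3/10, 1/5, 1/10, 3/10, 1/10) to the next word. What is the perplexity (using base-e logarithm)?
4.5032

Perplexity is e^H (or exp(H) for natural log).

First, H = -Σ p log p = 1.5048 nats
Perplexity = e^1.5048 = 4.5032

Interpretation: The model's uncertainty is equivalent to choosing uniformly among 4.5 options.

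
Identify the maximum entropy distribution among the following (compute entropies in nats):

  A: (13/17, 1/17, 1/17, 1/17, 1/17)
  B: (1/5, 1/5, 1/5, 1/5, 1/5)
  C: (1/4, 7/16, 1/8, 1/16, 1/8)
B

For a discrete distribution over n outcomes, entropy is maximized by the uniform distribution.

Computing entropies:
H(A) = 0.8718 nats
H(B) = 1.6094 nats
H(C) = 1.4014 nats

The uniform distribution (where all probabilities equal 1/5) achieves the maximum entropy of log_e(5) = 1.6094 nats.

Distribution B has the highest entropy.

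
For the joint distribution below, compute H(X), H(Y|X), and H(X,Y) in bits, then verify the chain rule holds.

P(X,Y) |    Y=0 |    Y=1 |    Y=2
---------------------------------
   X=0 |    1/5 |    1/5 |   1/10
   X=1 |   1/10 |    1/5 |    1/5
H(X,Y) = 2.5219, H(X) = 1.0000, H(Y|X) = 1.5219 (all in bits)

Chain rule: H(X,Y) = H(X) + H(Y|X)

Left side — joint entropy directly:
H(X,Y) = -Σ p(x,y) log p(x,y) = 2.5219 bits

Right side — compute H(Y|X) from the conditional distributions:
P(X) = (1/2, 1/2), so H(X) = 1.0000 bits
H(Y|X) = Σ_x P(X=x) · H(Y|X=x):
  P(Y|X=0) = (2/5, 2/5, 1/5), H(Y|X=0) = 1.5219, weight P(X=0) = 1/2
  P(Y|X=1) = (1/5, 2/5, 2/5), H(Y|X=1) = 1.5219, weight P(X=1) = 1/2
H(Y|X) = 1.5219 bits

H(X) + H(Y|X) = 1.0000 + 1.5219 = 2.5219 bits

Both sides equal 2.5219 bits. ✓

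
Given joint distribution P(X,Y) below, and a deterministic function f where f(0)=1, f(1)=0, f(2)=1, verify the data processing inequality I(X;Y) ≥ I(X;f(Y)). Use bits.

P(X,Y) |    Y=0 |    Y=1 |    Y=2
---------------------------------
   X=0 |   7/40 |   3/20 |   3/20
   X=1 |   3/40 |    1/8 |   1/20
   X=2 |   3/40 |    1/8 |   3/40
I(X;Y) = 0.0222, I(X;f(Y)) = 0.0202, inequality holds: 0.0222 ≥ 0.0202

Data Processing Inequality: For any Markov chain X → Y → Z, we have I(X;Y) ≥ I(X;Z).

Here Z = f(Y) is a deterministic function of Y, forming X → Y → Z.

Original I(X;Y) = 0.0222 bits

After applying f:
P(X,Z) where Z=f(Y):
- P(X,Z=0) = P(X,Y=1)
- P(X,Z=1) = P(X,Y=0) + P(X,Y=2)

I(X;Z) = I(X;f(Y)) = 0.0202 bits

Verification: 0.0222 ≥ 0.0202 ✓

Information cannot be created by processing; the function f can only lose information about X.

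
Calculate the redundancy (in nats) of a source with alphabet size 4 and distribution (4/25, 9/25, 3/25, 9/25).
0.1031 nats

Redundancy measures how far a source is from maximum entropy:
R = H_max - H(X)

Maximum entropy for 4 symbols: H_max = log_e(4) = 1.3863 nats
Actual entropy: H(X) = 1.2832 nats
Redundancy: R = 1.3863 - 1.2832 = 0.1031 nats

This redundancy represents potential for compression: the source could be compressed by 0.1031 nats per symbol.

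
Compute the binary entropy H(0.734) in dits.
0.2516 dits

The binary entropy function is:
H(p) = -p log(p) - (1-p) log(1-p)

H(0.734) = -0.734 × log_10(0.734) - 0.266 × log_10(0.266)
H(0.734) = 0.2516 dits

Note: Binary entropy is maximized at p=0.5 (H=1 bit) and minimized at p=0 or p=1 (H=0).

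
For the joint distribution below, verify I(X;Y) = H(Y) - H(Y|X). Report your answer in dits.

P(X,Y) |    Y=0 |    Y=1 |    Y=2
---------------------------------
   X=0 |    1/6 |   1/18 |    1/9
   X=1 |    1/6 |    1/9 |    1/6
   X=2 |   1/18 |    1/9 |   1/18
I(X;Y) = 0.0174 dits

Mutual information has multiple equivalent forms:
- I(X;Y) = H(X) - H(X|Y)
- I(X;Y) = H(Y) - H(Y|X)
- I(X;Y) = H(X) + H(Y) - H(X,Y)

Computing all quantities:
H(X) = 0.4607, H(Y) = 0.4731, H(X,Y) = 0.9164
H(X|Y) = 0.4433, H(Y|X) = 0.4556

Verification:
H(X) - H(X|Y) = 0.4607 - 0.4433 = 0.0174
H(Y) - H(Y|X) = 0.4731 - 0.4556 = 0.0174
H(X) + H(Y) - H(X,Y) = 0.4607 + 0.4731 - 0.9164 = 0.0174

All forms give I(X;Y) = 0.0174 dits. ✓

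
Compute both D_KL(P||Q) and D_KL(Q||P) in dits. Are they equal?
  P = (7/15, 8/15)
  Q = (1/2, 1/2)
D_KL(P||Q) = 0.0010, D_KL(Q||P) = 0.0010

KL divergence is not symmetric: D_KL(P||Q) ≠ D_KL(Q||P) in general.

D_KL(P||Q) = 0.0010 dits
D_KL(Q||P) = 0.0010 dits

In this case they happen to be equal (to 4 decimal places).

This asymmetry is why KL divergence is not a true distance metric.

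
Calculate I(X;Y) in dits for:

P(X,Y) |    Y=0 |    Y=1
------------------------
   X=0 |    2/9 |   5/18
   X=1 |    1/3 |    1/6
0.0110 dits

Mutual information: I(X;Y) = H(X) + H(Y) - H(X,Y)

Marginals:
P(X) = (1/2, 1/2), H(X) = 0.3010 dits
P(Y) = (5/9, 4/9), H(Y) = 0.2983 dits

Joint entropy: H(X,Y) = 0.5884 dits

I(X;Y) = 0.3010 + 0.2983 - 0.5884 = 0.0110 dits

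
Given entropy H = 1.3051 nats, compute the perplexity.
3.6881

Perplexity is e^H (or exp(H) for natural log).

H = 1.3051 nats
Perplexity = e^1.3051 = 3.6881

Interpretation: The model's uncertainty is equivalent to choosing uniformly among 3.7 options.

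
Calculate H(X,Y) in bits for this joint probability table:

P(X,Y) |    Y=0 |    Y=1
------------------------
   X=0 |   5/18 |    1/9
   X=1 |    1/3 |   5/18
1.9072 bits

Joint entropy is H(X,Y) = -Σ_{x,y} p(x,y) log p(x,y).

Summing over all non-zero entries:
H(X,Y) = -[5/18·log_2(5/18) + 1/9·log_2(1/9) + 1/3·log_2(1/3) + 5/18·log_2(5/18)]
H(X,Y) = 1.9072 bits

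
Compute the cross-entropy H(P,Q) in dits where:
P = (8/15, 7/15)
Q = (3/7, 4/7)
0.3097 dits

Cross-entropy: H(P,Q) = -Σ p(x) log q(x)

Alternatively: H(P,Q) = H(P) + D_KL(P||Q)
H(P) = 0.3001 dits
D_KL(P||Q) = 0.0096 dits

H(P,Q) = 0.3001 + 0.0096 = 0.3097 dits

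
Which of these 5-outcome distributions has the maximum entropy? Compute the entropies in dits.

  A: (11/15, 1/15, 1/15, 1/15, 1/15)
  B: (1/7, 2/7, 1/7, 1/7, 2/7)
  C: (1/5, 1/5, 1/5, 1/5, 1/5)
C

For a discrete distribution over n outcomes, entropy is maximized by the uniform distribution.

Computing entropies:
H(A) = 0.4124 dits
H(B) = 0.6731 dits
H(C) = 0.6990 dits

The uniform distribution (where all probabilities equal 1/5) achieves the maximum entropy of log_10(5) = 0.6990 dits.

Distribution C has the highest entropy.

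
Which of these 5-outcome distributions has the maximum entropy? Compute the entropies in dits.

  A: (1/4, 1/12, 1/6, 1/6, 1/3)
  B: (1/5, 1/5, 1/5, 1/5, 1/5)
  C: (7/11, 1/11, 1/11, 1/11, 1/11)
B

For a discrete distribution over n outcomes, entropy is maximized by the uniform distribution.

Computing entropies:
H(A) = 0.6589 dits
H(B) = 0.6990 dits
H(C) = 0.5036 dits

The uniform distribution (where all probabilities equal 1/5) achieves the maximum entropy of log_10(5) = 0.6990 dits.

Distribution B has the highest entropy.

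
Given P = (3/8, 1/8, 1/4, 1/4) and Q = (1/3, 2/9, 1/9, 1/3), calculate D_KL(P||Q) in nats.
0.1031 nats

KL divergence: D_KL(P||Q) = Σ p(x) log(p(x)/q(x))

Computing term by term:
  x=0: 3/8 × log_e[(3/8)/(1/3)] = 3/8 × 0.1178 = 0.0442
  x=1: 1/8 × log_e[(1/8)/(2/9)] = 1/8 × -0.5754 = -0.0719
  x=2: 1/4 × log_e[(1/4)/(1/9)] = 1/4 × 0.8109 = 0.2027
  x=3: 1/4 × log_e[(1/4)/(1/3)] = 1/4 × -0.2877 = -0.0719

D_KL(P||Q) = 0.1031 nats

Note: KL divergence is always non-negative and equals 0 iff P = Q.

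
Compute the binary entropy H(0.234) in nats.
0.5441 nats

The binary entropy function is:
H(p) = -p log(p) - (1-p) log(1-p)

H(0.234) = -0.234 × log_e(0.234) - 0.766 × log_e(0.766)
H(0.234) = 0.5441 nats

Note: Binary entropy is maximized at p=0.5 (H=1 bit) and minimized at p=0 or p=1 (H=0).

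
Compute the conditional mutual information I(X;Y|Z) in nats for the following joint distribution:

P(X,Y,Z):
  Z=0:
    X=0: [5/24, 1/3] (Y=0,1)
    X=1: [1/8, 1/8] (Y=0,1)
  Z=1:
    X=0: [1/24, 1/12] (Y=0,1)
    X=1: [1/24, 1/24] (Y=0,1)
0.0075 nats

Conditional mutual information: I(X;Y|Z) = H(X|Z) + H(Y|Z) - H(X,Y|Z)

H(Z) = 0.5117
H(X,Z) = 1.1457 → H(X|Z) = 0.6339
H(Y,Z) = 1.1908 → H(Y|Z) = 0.6790
H(X,Y,Z) = 1.8172 → H(X,Y|Z) = 1.3055

I(X;Y|Z) = 0.6339 + 0.6790 - 1.3055 = 0.0075 nats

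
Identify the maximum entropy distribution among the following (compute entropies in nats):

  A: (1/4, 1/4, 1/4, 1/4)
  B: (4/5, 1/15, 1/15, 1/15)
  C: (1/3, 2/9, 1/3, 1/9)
A

For a discrete distribution over n outcomes, entropy is maximized by the uniform distribution.

Computing entropies:
H(A) = 1.3863 nats
H(B) = 0.7201 nats
H(C) = 1.3108 nats

The uniform distribution (where all probabilities equal 1/4) achieves the maximum entropy of log_e(4) = 1.3863 nats.

Distribution A has the highest entropy.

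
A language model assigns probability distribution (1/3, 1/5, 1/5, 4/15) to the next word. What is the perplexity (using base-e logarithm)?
3.9057

Perplexity is e^H (or exp(H) for natural log).

First, H = -Σ p log p = 1.3624 nats
Perplexity = e^1.3624 = 3.9057

Interpretation: The model's uncertainty is equivalent to choosing uniformly among 3.9 options.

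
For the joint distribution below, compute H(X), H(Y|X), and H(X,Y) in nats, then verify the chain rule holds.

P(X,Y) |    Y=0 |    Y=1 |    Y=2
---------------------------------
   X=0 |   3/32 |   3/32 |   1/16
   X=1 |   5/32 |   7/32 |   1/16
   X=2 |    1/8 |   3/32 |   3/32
H(X,Y) = 2.1167, H(X) = 1.0717, H(Y|X) = 1.0450 (all in nats)

Chain rule: H(X,Y) = H(X) + H(Y|X)

Left side — joint entropy directly:
H(X,Y) = -Σ p(x,y) log p(x,y) = 2.1167 nats

Right side — compute H(Y|X) from the conditional distributions:
P(X) = (1/4, 7/16, 5/16), so H(X) = 1.0717 nats
H(Y|X) = Σ_x P(X=x) · H(Y|X=x):
  P(Y|X=0) = (3/8, 3/8, 1/4), H(Y|X=0) = 1.0822, weight P(X=0) = 1/4
  P(Y|X=1) = (5/14, 1/2, 1/7), H(Y|X=1) = 0.9923, weight P(X=1) = 7/16
  P(Y|X=2) = (2/5, 3/10, 3/10), H(Y|X=2) = 1.0889, weight P(X=2) = 5/16
H(Y|X) = 1.0450 nats

H(X) + H(Y|X) = 1.0717 + 1.0450 = 2.1167 nats

Both sides equal 2.1167 nats. ✓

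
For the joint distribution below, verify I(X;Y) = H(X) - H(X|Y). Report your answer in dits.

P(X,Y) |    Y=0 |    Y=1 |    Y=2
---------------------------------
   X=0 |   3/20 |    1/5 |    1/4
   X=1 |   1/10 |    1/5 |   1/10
I(X;Y) = 0.0079 dits

Mutual information has multiple equivalent forms:
- I(X;Y) = H(X) - H(X|Y)
- I(X;Y) = H(Y) - H(Y|X)
- I(X;Y) = H(X) + H(Y) - H(X,Y)

Computing all quantities:
H(X) = 0.2923, H(Y) = 0.4693, H(X,Y) = 0.7537
H(X|Y) = 0.2844, H(Y|X) = 0.4614

Verification:
H(X) - H(X|Y) = 0.2923 - 0.2844 = 0.0079
H(Y) - H(Y|X) = 0.4693 - 0.4614 = 0.0079
H(X) + H(Y) - H(X,Y) = 0.2923 + 0.4693 - 0.7537 = 0.0079

All forms give I(X;Y) = 0.0079 dits. ✓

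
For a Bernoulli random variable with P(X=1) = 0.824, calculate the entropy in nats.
0.4653 nats

The binary entropy function is:
H(p) = -p log(p) - (1-p) log(1-p)

H(0.824) = -0.824 × log_e(0.824) - 0.176 × log_e(0.176)
H(0.824) = 0.4653 nats

Note: Binary entropy is maximized at p=0.5 (H=1 bit) and minimized at p=0 or p=1 (H=0).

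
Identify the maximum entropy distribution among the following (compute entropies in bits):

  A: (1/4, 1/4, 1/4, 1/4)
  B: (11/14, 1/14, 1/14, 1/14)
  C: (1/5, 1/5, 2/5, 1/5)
A

For a discrete distribution over n outcomes, entropy is maximized by the uniform distribution.

Computing entropies:
H(A) = 2.0000 bits
H(B) = 1.0892 bits
H(C) = 1.9219 bits

The uniform distribution (where all probabilities equal 1/4) achieves the maximum entropy of log_2(4) = 2.0000 bits.

Distribution A has the highest entropy.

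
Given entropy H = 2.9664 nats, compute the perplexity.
19.4219

Perplexity is e^H (or exp(H) for natural log).

H = 2.9664 nats
Perplexity = e^2.9664 = 19.4219

Interpretation: The model's uncertainty is equivalent to choosing uniformly among 19.4 options.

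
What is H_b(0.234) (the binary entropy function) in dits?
0.2363 dits

The binary entropy function is:
H(p) = -p log(p) - (1-p) log(1-p)

H(0.234) = -0.234 × log_10(0.234) - 0.766 × log_10(0.766)
H(0.234) = 0.2363 dits

Note: Binary entropy is maximized at p=0.5 (H=1 bit) and minimized at p=0 or p=1 (H=0).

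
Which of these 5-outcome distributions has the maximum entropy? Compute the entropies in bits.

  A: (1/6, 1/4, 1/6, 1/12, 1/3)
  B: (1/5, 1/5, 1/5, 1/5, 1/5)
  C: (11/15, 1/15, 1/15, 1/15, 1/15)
B

For a discrete distribution over n outcomes, entropy is maximized by the uniform distribution.

Computing entropies:
H(A) = 2.1887 bits
H(B) = 2.3219 bits
H(C) = 1.3700 bits

The uniform distribution (where all probabilities equal 1/5) achieves the maximum entropy of log_2(5) = 2.3219 bits.

Distribution B has the highest entropy.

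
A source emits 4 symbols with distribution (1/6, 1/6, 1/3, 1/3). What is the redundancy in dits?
0.0246 dits

Redundancy measures how far a source is from maximum entropy:
R = H_max - H(X)

Maximum entropy for 4 symbols: H_max = log_10(4) = 0.6021 dits
Actual entropy: H(X) = 0.5775 dits
Redundancy: R = 0.6021 - 0.5775 = 0.0246 dits

This redundancy represents potential for compression: the source could be compressed by 0.0246 dits per symbol.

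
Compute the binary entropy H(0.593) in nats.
0.6757 nats

The binary entropy function is:
H(p) = -p log(p) - (1-p) log(1-p)

H(0.593) = -0.593 × log_e(0.593) - 0.407 × log_e(0.407)
H(0.593) = 0.6757 nats

Note: Binary entropy is maximized at p=0.5 (H=1 bit) and minimized at p=0 or p=1 (H=0).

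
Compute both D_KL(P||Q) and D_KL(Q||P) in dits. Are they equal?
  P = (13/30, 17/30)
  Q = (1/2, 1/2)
D_KL(P||Q) = 0.0039, D_KL(Q||P) = 0.0039

KL divergence is not symmetric: D_KL(P||Q) ≠ D_KL(Q||P) in general.

D_KL(P||Q) = 0.0039 dits
D_KL(Q||P) = 0.0039 dits

In this case they happen to be equal (to 4 decimal places).

This asymmetry is why KL divergence is not a true distance metric.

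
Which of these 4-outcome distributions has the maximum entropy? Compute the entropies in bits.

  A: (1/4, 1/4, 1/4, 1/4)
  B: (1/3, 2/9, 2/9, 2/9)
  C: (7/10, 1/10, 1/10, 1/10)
A

For a discrete distribution over n outcomes, entropy is maximized by the uniform distribution.

Computing entropies:
H(A) = 2.0000 bits
H(B) = 1.9749 bits
H(C) = 1.3568 bits

The uniform distribution (where all probabilities equal 1/4) achieves the maximum entropy of log_2(4) = 2.0000 bits.

Distribution A has the highest entropy.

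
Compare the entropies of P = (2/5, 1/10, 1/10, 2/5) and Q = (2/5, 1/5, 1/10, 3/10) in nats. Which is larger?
Q

Computing entropies in nats:
H(P) = 1.1935
H(Q) = 1.2799

Distribution Q has higher entropy.

Intuition: The distribution closer to uniform (more spread out) has higher entropy.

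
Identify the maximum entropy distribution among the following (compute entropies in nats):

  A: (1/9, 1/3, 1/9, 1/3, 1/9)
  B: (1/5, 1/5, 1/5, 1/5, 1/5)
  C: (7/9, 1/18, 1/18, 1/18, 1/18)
B

For a discrete distribution over n outcomes, entropy is maximized by the uniform distribution.

Computing entropies:
H(A) = 1.4648 nats
H(B) = 1.6094 nats
H(C) = 0.8378 nats

The uniform distribution (where all probabilities equal 1/5) achieves the maximum entropy of log_e(5) = 1.6094 nats.

Distribution B has the highest entropy.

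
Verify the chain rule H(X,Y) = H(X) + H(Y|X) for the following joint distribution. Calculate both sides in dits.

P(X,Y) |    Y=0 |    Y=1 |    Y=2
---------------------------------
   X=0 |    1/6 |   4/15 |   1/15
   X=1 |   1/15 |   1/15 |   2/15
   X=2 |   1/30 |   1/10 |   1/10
H(X,Y) = 0.8839, H(X) = 0.4511, H(Y|X) = 0.4328 (all in dits)

Chain rule: H(X,Y) = H(X) + H(Y|X)

Left side — joint entropy directly:
H(X,Y) = -Σ p(x,y) log p(x,y) = 0.8839 dits

Right side — compute H(Y|X) from the conditional distributions:
P(X) = (1/2, 4/15, 7/30), so H(X) = 0.4511 dits
H(Y|X) = Σ_x P(X=x) · H(Y|X=x):
  P(Y|X=0) = (1/3, 8/15, 2/15), H(Y|X=0) = 0.4213, weight P(X=0) = 1/2
  P(Y|X=1) = (1/4, 1/4, 1/2), H(Y|X=1) = 0.4515, weight P(X=1) = 4/15
  P(Y|X=2) = (1/7, 3/7, 3/7), H(Y|X=2) = 0.4361, weight P(X=2) = 7/30
H(Y|X) = 0.4328 dits

H(X) + H(Y|X) = 0.4511 + 0.4328 = 0.8839 dits

Both sides equal 0.8839 dits. ✓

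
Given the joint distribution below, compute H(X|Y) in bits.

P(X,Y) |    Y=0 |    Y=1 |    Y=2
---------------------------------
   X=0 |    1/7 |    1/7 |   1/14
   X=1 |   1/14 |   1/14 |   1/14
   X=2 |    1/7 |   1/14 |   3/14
1.4617 bits

Using the chain rule: H(X|Y) = H(X,Y) - H(Y)

First, compute H(X,Y) = 3.0391 bits

Marginal P(Y) = (5/14, 2/7, 5/14)
H(Y) = 1.5774 bits

H(X|Y) = H(X,Y) - H(Y) = 3.0391 - 1.5774 = 1.4617 bits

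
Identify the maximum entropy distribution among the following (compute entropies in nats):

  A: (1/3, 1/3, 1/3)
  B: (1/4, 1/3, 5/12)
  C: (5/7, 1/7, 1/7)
A

For a discrete distribution over n outcomes, entropy is maximized by the uniform distribution.

Computing entropies:
H(A) = 1.0986 nats
H(B) = 1.0776 nats
H(C) = 0.7963 nats

The uniform distribution (where all probabilities equal 1/3) achieves the maximum entropy of log_e(3) = 1.0986 nats.

Distribution A has the highest entropy.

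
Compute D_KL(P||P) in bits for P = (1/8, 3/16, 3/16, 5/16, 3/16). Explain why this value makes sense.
0.0000 bits

KL divergence satisfies the Gibbs inequality: D_KL(P||Q) ≥ 0 for all distributions P, Q.

D_KL(P||Q) = Σ p(x) log(p(x)/q(x))
Each term is p(x) × log_2(p(x)/p(x)) = p(x) × log_2(1) = 0, so the sum is 0.
D_KL(P||Q) = 0.0000 bits

When P = Q, the KL divergence is exactly 0, as there is no 'divergence' between identical distributions.

This non-negativity is a fundamental property: relative entropy cannot be negative because it measures how different Q is from P.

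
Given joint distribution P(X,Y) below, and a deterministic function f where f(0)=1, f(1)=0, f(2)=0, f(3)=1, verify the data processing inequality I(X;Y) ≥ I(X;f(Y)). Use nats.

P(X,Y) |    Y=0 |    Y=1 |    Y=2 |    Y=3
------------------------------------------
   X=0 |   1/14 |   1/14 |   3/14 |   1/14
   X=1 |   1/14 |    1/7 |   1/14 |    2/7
I(X;Y) = 0.1081, I(X;f(Y)) = 0.0423, inequality holds: 0.1081 ≥ 0.0423

Data Processing Inequality: For any Markov chain X → Y → Z, we have I(X;Y) ≥ I(X;Z).

Here Z = f(Y) is a deterministic function of Y, forming X → Y → Z.

Original I(X;Y) = 0.1081 nats

After applying f:
P(X,Z) where Z=f(Y):
- P(X,Z=0) = P(X,Y=1) + P(X,Y=2)
- P(X,Z=1) = P(X,Y=0) + P(X,Y=3)

I(X;Z) = I(X;f(Y)) = 0.0423 nats

Verification: 0.1081 ≥ 0.0423 ✓

Information cannot be created by processing; the function f can only lose information about X.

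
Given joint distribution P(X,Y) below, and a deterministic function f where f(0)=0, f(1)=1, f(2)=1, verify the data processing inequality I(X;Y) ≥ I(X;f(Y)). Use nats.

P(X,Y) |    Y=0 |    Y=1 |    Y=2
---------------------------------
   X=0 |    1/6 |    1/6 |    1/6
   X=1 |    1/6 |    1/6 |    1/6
I(X;Y) = 0.0000, I(X;f(Y)) = 0.0000, inequality holds: 0.0000 ≥ 0.0000

Data Processing Inequality: For any Markov chain X → Y → Z, we have I(X;Y) ≥ I(X;Z).

Here Z = f(Y) is a deterministic function of Y, forming X → Y → Z.

Original I(X;Y) = 0.0000 nats

After applying f:
P(X,Z) where Z=f(Y):
- P(X,Z=0) = P(X,Y=0)
- P(X,Z=1) = P(X,Y=1) + P(X,Y=2)

I(X;Z) = I(X;f(Y)) = 0.0000 nats

Verification: 0.0000 ≥ 0.0000 ✓

Information cannot be created by processing; the function f can only lose information about X.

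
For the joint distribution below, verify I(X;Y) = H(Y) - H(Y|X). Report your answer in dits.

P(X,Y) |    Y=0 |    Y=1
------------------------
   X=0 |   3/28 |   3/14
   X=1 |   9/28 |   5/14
I(X;Y) = 0.0039 dits

Mutual information has multiple equivalent forms:
- I(X;Y) = H(X) - H(X|Y)
- I(X;Y) = H(Y) - H(Y|X)
- I(X;Y) = H(X) + H(Y) - H(X,Y)

Computing all quantities:
H(X) = 0.2727, H(Y) = 0.2966, H(X,Y) = 0.5654
H(X|Y) = 0.2688, H(Y|X) = 0.2927

Verification:
H(X) - H(X|Y) = 0.2727 - 0.2688 = 0.0039
H(Y) - H(Y|X) = 0.2966 - 0.2927 = 0.0039
H(X) + H(Y) - H(X,Y) = 0.2727 + 0.2966 - 0.5654 = 0.0039

All forms give I(X;Y) = 0.0039 dits. ✓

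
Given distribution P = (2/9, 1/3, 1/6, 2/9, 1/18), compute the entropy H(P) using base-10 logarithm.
0.6488 dits

Shannon entropy is H(X) = -Σ p(x) log p(x).

For P = (2/9, 1/3, 1/6, 2/9, 1/18):
H = -2/9 × log_10(2/9) -1/3 × log_10(1/3) -1/6 × log_10(1/6) -2/9 × log_10(2/9) -1/18 × log_10(1/18)
H = 0.6488 dits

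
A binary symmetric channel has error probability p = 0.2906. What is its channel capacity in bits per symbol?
0.1305 bits

For a binary symmetric channel (BSC) with error probability p:
Capacity C = 1 - H(p) bits per symbol

where H(p) = -p log₂(p) - (1-p) log₂(1-p) is the binary entropy function.

H(0.2906) = 0.8695 bits
C = 1 - 0.8695 = 0.1305 bits per symbol

This means we can reliably transmit up to 0.1305 bits of information per channel use.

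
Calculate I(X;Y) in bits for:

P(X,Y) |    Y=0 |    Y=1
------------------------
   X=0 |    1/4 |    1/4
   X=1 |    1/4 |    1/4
0.0000 bits

Mutual information: I(X;Y) = H(X) + H(Y) - H(X,Y)

Marginals:
P(X) = (1/2, 1/2), H(X) = 1.0000 bits
P(Y) = (1/2, 1/2), H(Y) = 1.0000 bits

Joint entropy: H(X,Y) = 2.0000 bits

I(X;Y) = 1.0000 + 1.0000 - 2.0000 = 0.0000 bits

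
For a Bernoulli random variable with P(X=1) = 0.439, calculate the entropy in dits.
0.2978 dits

The binary entropy function is:
H(p) = -p log(p) - (1-p) log(1-p)

H(0.439) = -0.439 × log_10(0.439) - 0.561 × log_10(0.561)
H(0.439) = 0.2978 dits

Note: Binary entropy is maximized at p=0.5 (H=1 bit) and minimized at p=0 or p=1 (H=0).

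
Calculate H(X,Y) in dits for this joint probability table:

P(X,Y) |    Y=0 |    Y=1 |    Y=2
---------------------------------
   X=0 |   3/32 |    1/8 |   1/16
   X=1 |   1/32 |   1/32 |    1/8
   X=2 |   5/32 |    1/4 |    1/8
0.8808 dits

Joint entropy is H(X,Y) = -Σ_{x,y} p(x,y) log p(x,y).

Summing over all non-zero entries:
H(X,Y) = -[3/32·log_10(3/32) + 1/8·log_10(1/8) + 1/16·log_10(1/16) + 1/32·log_10(1/32) + 1/32·log_10(1/32) + 1/8·log_10(1/8) + 5/32·log_10(5/32) + 1/4·log_10(1/4) + 1/8·log_10(1/8)]
H(X,Y) = 0.8808 dits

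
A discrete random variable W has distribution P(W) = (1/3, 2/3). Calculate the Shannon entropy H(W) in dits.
0.2764 dits

Shannon entropy is H(X) = -Σ p(x) log p(x).

For P = (1/3, 2/3):
H = -1/3 × log_10(1/3) -2/3 × log_10(2/3)
H = 0.2764 dits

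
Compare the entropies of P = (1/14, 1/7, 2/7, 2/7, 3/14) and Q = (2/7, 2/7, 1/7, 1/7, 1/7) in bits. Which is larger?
Q

Computing entropies in bits:
H(P) = 2.1820
H(Q) = 2.2359

Distribution Q has higher entropy.

Intuition: The distribution closer to uniform (more spread out) has higher entropy.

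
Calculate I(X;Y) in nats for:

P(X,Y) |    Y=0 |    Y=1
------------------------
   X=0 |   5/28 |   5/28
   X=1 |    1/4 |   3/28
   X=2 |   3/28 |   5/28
0.0359 nats

Mutual information: I(X;Y) = H(X) + H(Y) - H(X,Y)

Marginals:
P(X) = (5/14, 5/14, 2/7), H(X) = 1.0934 nats
P(Y) = (15/28, 13/28), H(Y) = 0.6906 nats

Joint entropy: H(X,Y) = 1.7481 nats

I(X;Y) = 1.0934 + 0.6906 - 1.7481 = 0.0359 nats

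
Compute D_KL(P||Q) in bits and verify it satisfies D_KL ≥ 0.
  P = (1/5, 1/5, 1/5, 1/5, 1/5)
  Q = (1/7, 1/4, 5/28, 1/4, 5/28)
0.0337 bits

KL divergence satisfies the Gibbs inequality: D_KL(P||Q) ≥ 0 for all distributions P, Q.

D_KL(P||Q) = Σ p(x) log(p(x)/q(x))
Term by term:
  x=0: 1/5 × log_2[(1/5)/(1/7)] = 0.0971
  x=1: 1/5 × log_2[(1/5)/(1/4)] = -0.0644
  x=2: 1/5 × log_2[(1/5)/(5/28)] = 0.0327
  x=3: 1/5 × log_2[(1/5)/(1/4)] = -0.0644
  x=4: 1/5 × log_2[(1/5)/(5/28)] = 0.0327
D_KL(P||Q) = 0.0337 bits

D_KL(P||Q) = 0.0337 ≥ 0 ✓

This non-negativity is a fundamental property: relative entropy cannot be negative because it measures how different Q is from P.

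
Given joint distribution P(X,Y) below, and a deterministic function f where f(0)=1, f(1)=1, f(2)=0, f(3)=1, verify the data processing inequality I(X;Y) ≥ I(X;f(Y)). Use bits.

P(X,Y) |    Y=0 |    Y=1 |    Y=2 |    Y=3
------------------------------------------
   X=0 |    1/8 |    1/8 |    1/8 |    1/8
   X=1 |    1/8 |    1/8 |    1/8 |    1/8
I(X;Y) = 0.0000, I(X;f(Y)) = 0.0000, inequality holds: 0.0000 ≥ 0.0000

Data Processing Inequality: For any Markov chain X → Y → Z, we have I(X;Y) ≥ I(X;Z).

Here Z = f(Y) is a deterministic function of Y, forming X → Y → Z.

Original I(X;Y) = 0.0000 bits

After applying f:
P(X,Z) where Z=f(Y):
- P(X,Z=0) = P(X,Y=2)
- P(X,Z=1) = P(X,Y=0) + P(X,Y=1) + P(X,Y=3)

I(X;Z) = I(X;f(Y)) = 0.0000 bits

Verification: 0.0000 ≥ 0.0000 ✓

Information cannot be created by processing; the function f can only lose information about X.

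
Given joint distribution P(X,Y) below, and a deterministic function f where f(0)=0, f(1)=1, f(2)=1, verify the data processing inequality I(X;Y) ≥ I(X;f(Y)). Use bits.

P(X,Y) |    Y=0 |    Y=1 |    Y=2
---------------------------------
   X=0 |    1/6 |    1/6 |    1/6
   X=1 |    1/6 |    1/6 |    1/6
I(X;Y) = 0.0000, I(X;f(Y)) = 0.0000, inequality holds: 0.0000 ≥ 0.0000

Data Processing Inequality: For any Markov chain X → Y → Z, we have I(X;Y) ≥ I(X;Z).

Here Z = f(Y) is a deterministic function of Y, forming X → Y → Z.

Original I(X;Y) = 0.0000 bits

After applying f:
P(X,Z) where Z=f(Y):
- P(X,Z=0) = P(X,Y=0)
- P(X,Z=1) = P(X,Y=1) + P(X,Y=2)

I(X;Z) = I(X;f(Y)) = 0.0000 bits

Verification: 0.0000 ≥ 0.0000 ✓

Information cannot be created by processing; the function f can only lose information about X.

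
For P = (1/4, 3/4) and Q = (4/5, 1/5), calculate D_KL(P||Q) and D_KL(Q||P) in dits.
D_KL(P||Q) = 0.3042, D_KL(Q||P) = 0.2893

KL divergence is not symmetric: D_KL(P||Q) ≠ D_KL(Q||P) in general.

D_KL(P||Q) = 0.3042 dits
D_KL(Q||P) = 0.2893 dits

No, they are not equal!

This asymmetry is why KL divergence is not a true distance metric.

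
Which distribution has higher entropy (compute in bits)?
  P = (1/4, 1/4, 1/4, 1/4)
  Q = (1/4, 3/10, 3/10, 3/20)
P

Computing entropies in bits:
H(P) = 2.0000
H(Q) = 1.9527

Distribution P has higher entropy.

Intuition: The distribution closer to uniform (more spread out) has higher entropy.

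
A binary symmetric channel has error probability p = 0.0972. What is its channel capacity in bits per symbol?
0.5399 bits

For a binary symmetric channel (BSC) with error probability p:
Capacity C = 1 - H(p) bits per symbol

where H(p) = -p log₂(p) - (1-p) log₂(1-p) is the binary entropy function.

H(0.0972) = 0.4601 bits
C = 1 - 0.4601 = 0.5399 bits per symbol

This means we can reliably transmit up to 0.5399 bits of information per channel use.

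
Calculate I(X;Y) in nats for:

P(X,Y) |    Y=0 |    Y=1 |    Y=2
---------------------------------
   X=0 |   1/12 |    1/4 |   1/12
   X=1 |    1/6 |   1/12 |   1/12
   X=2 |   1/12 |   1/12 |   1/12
0.0604 nats

Mutual information: I(X;Y) = H(X) + H(Y) - H(X,Y)

Marginals:
P(X) = (5/12, 1/3, 1/4), H(X) = 1.0776 nats
P(Y) = (1/3, 5/12, 1/4), H(Y) = 1.0776 nats

Joint entropy: H(X,Y) = 2.0947 nats

I(X;Y) = 1.0776 + 1.0776 - 2.0947 = 0.0604 nats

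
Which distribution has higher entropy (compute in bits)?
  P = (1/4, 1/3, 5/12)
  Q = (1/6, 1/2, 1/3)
P

Computing entropies in bits:
H(P) = 1.5546
H(Q) = 1.4591

Distribution P has higher entropy.

Intuition: The distribution closer to uniform (more spread out) has higher entropy.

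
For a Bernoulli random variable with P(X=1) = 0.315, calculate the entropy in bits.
0.8989 bits

The binary entropy function is:
H(p) = -p log(p) - (1-p) log(1-p)

H(0.315) = -0.315 × log_2(0.315) - 0.685 × log_2(0.685)
H(0.315) = 0.8989 bits

Note: Binary entropy is maximized at p=0.5 (H=1 bit) and minimized at p=0 or p=1 (H=0).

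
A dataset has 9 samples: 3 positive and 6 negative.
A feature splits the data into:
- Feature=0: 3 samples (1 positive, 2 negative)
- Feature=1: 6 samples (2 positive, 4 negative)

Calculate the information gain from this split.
0.0000 bits

Information Gain = H(Y) - H(Y|Feature)

Before split:
P(positive) = 3/9 = 0.3333
H(Y) = 0.9183 bits

After split:
Feature=0: H = 0.9183 bits (weight = 3/9)
Feature=1: H = 0.9183 bits (weight = 6/9)
H(Y|Feature) = (3/9)×0.9183 + (6/9)×0.9183 = 0.9183 bits

Information Gain = 0.9183 - 0.9183 = 0.0000 bits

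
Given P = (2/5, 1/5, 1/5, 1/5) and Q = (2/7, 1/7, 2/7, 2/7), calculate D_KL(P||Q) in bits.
0.0854 bits

KL divergence: D_KL(P||Q) = Σ p(x) log(p(x)/q(x))

Computing term by term:
  x=0: 2/5 × log_2[(2/5)/(2/7)] = 2/5 × 0.4854 = 0.1942
  x=1: 1/5 × log_2[(1/5)/(1/7)] = 1/5 × 0.4854 = 0.0971
  x=2: 1/5 × log_2[(1/5)/(2/7)] = 1/5 × -0.5146 = -0.1029
  x=3: 1/5 × log_2[(1/5)/(2/7)] = 1/5 × -0.5146 = -0.1029

D_KL(P||Q) = 0.0854 bits

Note: KL divergence is always non-negative and equals 0 iff P = Q.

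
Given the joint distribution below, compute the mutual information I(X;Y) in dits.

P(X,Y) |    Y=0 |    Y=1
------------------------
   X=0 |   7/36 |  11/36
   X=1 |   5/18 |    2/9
0.0061 dits

Mutual information: I(X;Y) = H(X) + H(Y) - H(X,Y)

Marginals:
P(X) = (1/2, 1/2), H(X) = 0.3010 dits
P(Y) = (17/36, 19/36), H(Y) = 0.3004 dits

Joint entropy: H(X,Y) = 0.5953 dits

I(X;Y) = 0.3010 + 0.3004 - 0.5953 = 0.0061 dits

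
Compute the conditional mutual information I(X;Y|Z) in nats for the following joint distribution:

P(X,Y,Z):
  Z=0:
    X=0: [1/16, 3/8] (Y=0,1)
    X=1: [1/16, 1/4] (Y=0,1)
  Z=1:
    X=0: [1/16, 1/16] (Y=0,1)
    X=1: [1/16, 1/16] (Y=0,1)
0.0021 nats

Conditional mutual information: I(X;Y|Z) = H(X|Z) + H(Y|Z) - H(X,Y|Z)

H(Z) = 0.5623
H(X,Z) = 1.2450 → H(X|Z) = 0.6827
H(Y,Z) = 1.0735 → H(Y|Z) = 0.5112
H(X,Y,Z) = 1.7541 → H(X,Y|Z) = 1.1918

I(X;Y|Z) = 0.6827 + 0.5112 - 1.1918 = 0.0021 nats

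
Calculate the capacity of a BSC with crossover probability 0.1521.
0.3849 bits

For a binary symmetric channel (BSC) with error probability p:
Capacity C = 1 - H(p) bits per symbol

where H(p) = -p log₂(p) - (1-p) log₂(1-p) is the binary entropy function.

H(0.1521) = 0.6151 bits
C = 1 - 0.6151 = 0.3849 bits per symbol

This means we can reliably transmit up to 0.3849 bits of information per channel use.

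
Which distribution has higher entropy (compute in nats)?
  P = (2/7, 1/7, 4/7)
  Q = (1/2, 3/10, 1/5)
Q

Computing entropies in nats:
H(P) = 0.9557
H(Q) = 1.0297

Distribution Q has higher entropy.

Intuition: The distribution closer to uniform (more spread out) has higher entropy.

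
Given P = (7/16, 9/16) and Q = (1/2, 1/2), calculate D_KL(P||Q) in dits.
0.0034 dits

KL divergence: D_KL(P||Q) = Σ p(x) log(p(x)/q(x))

Computing term by term:
  x=0: 7/16 × log_10[(7/16)/(1/2)] = 7/16 × -0.0580 = -0.0254
  x=1: 9/16 × log_10[(9/16)/(1/2)] = 9/16 × 0.0512 = 0.0288

D_KL(P||Q) = 0.0034 dits

Note: KL divergence is always non-negative and equals 0 iff P = Q.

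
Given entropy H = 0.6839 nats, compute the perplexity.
1.9816

Perplexity is e^H (or exp(H) for natural log).

H = 0.6839 nats
Perplexity = e^0.6839 = 1.9816

Interpretation: The model's uncertainty is equivalent to choosing uniformly among 2.0 options.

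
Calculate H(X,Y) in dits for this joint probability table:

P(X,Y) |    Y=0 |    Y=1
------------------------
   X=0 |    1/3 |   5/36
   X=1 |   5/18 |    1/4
0.5832 dits

Joint entropy is H(X,Y) = -Σ_{x,y} p(x,y) log p(x,y).

Summing over all non-zero entries:
H(X,Y) = -[1/3·log_10(1/3) + 5/36·log_10(5/36) + 5/18·log_10(5/18) + 1/4·log_10(1/4)]
H(X,Y) = 0.5832 dits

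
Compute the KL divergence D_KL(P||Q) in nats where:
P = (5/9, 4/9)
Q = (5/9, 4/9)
0.0000 nats

KL divergence: D_KL(P||Q) = Σ p(x) log(p(x)/q(x))

Computing term by term:
  x=0: 5/9 × log_e[(5/9)/(5/9)] = 5/9 × 0.0000 = 0.0000
  x=1: 4/9 × log_e[(4/9)/(4/9)] = 4/9 × 0.0000 = 0.0000

D_KL(P||Q) = 0.0000 nats

Note: KL divergence is always non-negative and equals 0 iff P = Q.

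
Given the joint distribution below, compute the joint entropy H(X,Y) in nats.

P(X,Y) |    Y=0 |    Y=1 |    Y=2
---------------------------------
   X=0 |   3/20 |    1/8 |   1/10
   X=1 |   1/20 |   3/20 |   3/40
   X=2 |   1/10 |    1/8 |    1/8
2.1535 nats

Joint entropy is H(X,Y) = -Σ_{x,y} p(x,y) log p(x,y).

Summing over all non-zero entries:
H(X,Y) = -[3/20·log_e(3/20) + 1/8·log_e(1/8) + 1/10·log_e(1/10) + 1/20·log_e(1/20) + 3/20·log_e(3/20) + 3/40·log_e(3/40) + 1/10·log_e(1/10) + 1/8·log_e(1/8) + 1/8·log_e(1/8)]
H(X,Y) = 2.1535 nats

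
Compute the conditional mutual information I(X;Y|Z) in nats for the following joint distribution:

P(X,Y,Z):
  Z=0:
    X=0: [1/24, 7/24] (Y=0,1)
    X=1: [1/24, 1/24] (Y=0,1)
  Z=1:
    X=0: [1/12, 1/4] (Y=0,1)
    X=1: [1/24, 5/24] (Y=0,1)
0.0282 nats

Conditional mutual information: I(X;Y|Z) = H(X|Z) + H(Y|Z) - H(X,Y|Z)

H(Z) = 0.6792
H(X,Z) = 1.2861 → H(X|Z) = 0.6069
H(Y,Z) = 1.1908 → H(Y|Z) = 0.5116
H(X,Y,Z) = 1.7695 → H(X,Y|Z) = 1.0903

I(X;Y|Z) = 0.6069 + 0.5116 - 1.0903 = 0.0282 nats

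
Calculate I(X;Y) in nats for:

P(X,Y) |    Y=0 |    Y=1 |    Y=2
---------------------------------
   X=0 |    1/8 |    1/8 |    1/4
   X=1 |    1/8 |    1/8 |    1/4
0.0000 nats

Mutual information: I(X;Y) = H(X) + H(Y) - H(X,Y)

Marginals:
P(X) = (1/2, 1/2), H(X) = 0.6931 nats
P(Y) = (1/4, 1/4, 1/2), H(Y) = 1.0397 nats

Joint entropy: H(X,Y) = 1.7329 nats

I(X;Y) = 0.6931 + 1.0397 - 1.7329 = 0.0000 nats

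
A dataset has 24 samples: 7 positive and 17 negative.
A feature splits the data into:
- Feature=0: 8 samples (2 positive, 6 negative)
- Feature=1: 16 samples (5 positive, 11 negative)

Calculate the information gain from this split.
0.0031 bits

Information Gain = H(Y) - H(Y|Feature)

Before split:
P(positive) = 7/24 = 0.2917
H(Y) = 0.8709 bits

After split:
Feature=0: H = 0.8113 bits (weight = 8/24)
Feature=1: H = 0.8960 bits (weight = 16/24)
H(Y|Feature) = (8/24)×0.8113 + (16/24)×0.8960 = 0.8678 bits

Information Gain = 0.8709 - 0.8678 = 0.0031 bits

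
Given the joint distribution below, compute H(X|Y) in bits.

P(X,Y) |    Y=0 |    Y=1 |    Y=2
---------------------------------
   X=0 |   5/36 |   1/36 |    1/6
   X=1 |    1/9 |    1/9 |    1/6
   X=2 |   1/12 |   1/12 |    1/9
1.5245 bits

Using the chain rule: H(X|Y) = H(X,Y) - H(Y)

First, compute H(X,Y) = 3.0550 bits

Marginal P(Y) = (1/3, 2/9, 4/9)
H(Y) = 1.5305 bits

H(X|Y) = H(X,Y) - H(Y) = 3.0550 - 1.5305 = 1.5245 bits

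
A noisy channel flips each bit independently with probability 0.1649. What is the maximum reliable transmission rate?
0.3541 bits

For a binary symmetric channel (BSC) with error probability p:
Capacity C = 1 - H(p) bits per symbol

where H(p) = -p log₂(p) - (1-p) log₂(1-p) is the binary entropy function.

H(0.1649) = 0.6459 bits
C = 1 - 0.6459 = 0.3541 bits per symbol

This means we can reliably transmit up to 0.3541 bits of information per channel use.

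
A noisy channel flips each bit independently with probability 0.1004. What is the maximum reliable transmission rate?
0.5297 bits

For a binary symmetric channel (BSC) with error probability p:
Capacity C = 1 - H(p) bits per symbol

where H(p) = -p log₂(p) - (1-p) log₂(1-p) is the binary entropy function.

H(0.1004) = 0.4703 bits
C = 1 - 0.4703 = 0.5297 bits per symbol

This means we can reliably transmit up to 0.5297 bits of information per channel use.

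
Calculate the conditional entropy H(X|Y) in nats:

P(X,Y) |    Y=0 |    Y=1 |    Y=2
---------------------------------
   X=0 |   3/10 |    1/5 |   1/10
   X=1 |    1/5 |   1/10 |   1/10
0.6661 nats

Using the chain rule: H(X|Y) = H(X,Y) - H(Y)

First, compute H(X,Y) = 1.6957 nats

Marginal P(Y) = (1/2, 3/10, 1/5)
H(Y) = 1.0297 nats

H(X|Y) = H(X,Y) - H(Y) = 1.6957 - 1.0297 = 0.6661 nats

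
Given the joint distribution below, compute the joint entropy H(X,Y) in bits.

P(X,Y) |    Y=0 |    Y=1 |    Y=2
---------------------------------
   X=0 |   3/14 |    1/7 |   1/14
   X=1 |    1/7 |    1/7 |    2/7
2.4677 bits

Joint entropy is H(X,Y) = -Σ_{x,y} p(x,y) log p(x,y).

Summing over all non-zero entries:
H(X,Y) = -[3/14·log_2(3/14) + 1/7·log_2(1/7) + 1/14·log_2(1/14) + 1/7·log_2(1/7) + 1/7·log_2(1/7) + 2/7·log_2(2/7)]
H(X,Y) = 2.4677 bits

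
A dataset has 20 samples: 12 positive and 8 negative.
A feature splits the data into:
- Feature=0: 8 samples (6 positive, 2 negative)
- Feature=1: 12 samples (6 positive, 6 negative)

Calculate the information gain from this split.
0.0464 bits

Information Gain = H(Y) - H(Y|Feature)

Before split:
P(positive) = 12/20 = 0.6000
H(Y) = 0.9710 bits

After split:
Feature=0: H = 0.8113 bits (weight = 8/20)
Feature=1: H = 1.0000 bits (weight = 12/20)
H(Y|Feature) = (8/20)×0.8113 + (12/20)×1.0000 = 0.9245 bits

Information Gain = 0.9710 - 0.9245 = 0.0464 bits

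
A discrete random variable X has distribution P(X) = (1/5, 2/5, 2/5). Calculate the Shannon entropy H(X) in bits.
1.5219 bits

Shannon entropy is H(X) = -Σ p(x) log p(x).

For P = (1/5, 2/5, 2/5):
H = -1/5 × log_2(1/5) -2/5 × log_2(2/5) -2/5 × log_2(2/5)
H = 1.5219 bits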